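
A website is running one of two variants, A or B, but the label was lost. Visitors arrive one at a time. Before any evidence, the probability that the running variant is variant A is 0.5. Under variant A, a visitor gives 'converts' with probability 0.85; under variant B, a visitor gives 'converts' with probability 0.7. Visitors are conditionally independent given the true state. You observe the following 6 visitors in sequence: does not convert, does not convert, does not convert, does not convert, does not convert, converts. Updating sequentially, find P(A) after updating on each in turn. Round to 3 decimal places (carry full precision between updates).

0.037

Apply Bayes' rule sequentially, carrying P(A) forward.
After 'does not convert': P(A) = 0.15·0.5000 / (0.15·0.5000 + 0.3·0.5000) ≈ 0.3333
After 'does not convert': P(A) = 0.15·0.3333 / (0.15·0.3333 + 0.3·0.6667) ≈ 0.2000
After 'does not convert': P(A) = 0.15·0.2000 / (0.15·0.2000 + 0.3·0.8000) ≈ 0.1111
After 'does not convert': P(A) = 0.15·0.1111 / (0.15·0.1111 + 0.3·0.8889) ≈ 0.0588
After 'does not convert': P(A) = 0.15·0.0588 / (0.15·0.0588 + 0.3·0.9412) ≈ 0.0303
After 'converts': P(A) = 0.85·0.0303 / (0.85·0.0303 + 0.7·0.9697) ≈ 0.0366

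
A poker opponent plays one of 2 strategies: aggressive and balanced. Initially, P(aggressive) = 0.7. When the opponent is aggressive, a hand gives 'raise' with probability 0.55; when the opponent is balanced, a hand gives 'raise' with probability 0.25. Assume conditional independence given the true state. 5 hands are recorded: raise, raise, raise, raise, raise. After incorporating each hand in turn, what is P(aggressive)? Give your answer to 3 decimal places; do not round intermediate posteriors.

0.992

After 'raise': P(aggressive) = 0.55·0.7000 / (0.55·0.7000 + 0.25·0.3000) ≈ 0.8370
After 'raise': P(aggressive) = 0.55·0.8370 / (0.55·0.8370 + 0.25·0.1630) ≈ 0.9187
After 'raise': P(aggressive) = 0.55·0.9187 / (0.55·0.9187 + 0.25·0.0813) ≈ 0.9613
After 'raise': P(aggressive) = 0.55·0.9613 / (0.55·0.9613 + 0.25·0.0387) ≈ 0.9820
After 'raise': P(aggressive) = 0.55·0.9820 / (0.55·0.9820 + 0.25·0.0180) ≈ 0.9918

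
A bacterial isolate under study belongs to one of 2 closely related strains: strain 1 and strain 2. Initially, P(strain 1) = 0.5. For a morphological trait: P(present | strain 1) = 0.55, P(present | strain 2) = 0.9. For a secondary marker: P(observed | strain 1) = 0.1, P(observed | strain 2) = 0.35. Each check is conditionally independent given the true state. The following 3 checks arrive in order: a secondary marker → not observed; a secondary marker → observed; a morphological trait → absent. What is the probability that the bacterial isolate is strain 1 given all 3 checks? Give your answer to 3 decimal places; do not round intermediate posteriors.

After a secondary marker='not observed': P(strain 1) = 0.9·0.5000 / (0.9·0.5000 + 0.65·0.5000) ≈ 0.5806
After a secondary marker='observed': P(strain 1) = 0.1·0.5806 / (0.1·0.5806 + 0.35·0.4194) ≈ 0.2835
After a morphological trait='absent': P(strain 1) = 0.45·0.2835 / (0.45·0.2835 + 0.1·0.7165) ≈ 0.6403

0.640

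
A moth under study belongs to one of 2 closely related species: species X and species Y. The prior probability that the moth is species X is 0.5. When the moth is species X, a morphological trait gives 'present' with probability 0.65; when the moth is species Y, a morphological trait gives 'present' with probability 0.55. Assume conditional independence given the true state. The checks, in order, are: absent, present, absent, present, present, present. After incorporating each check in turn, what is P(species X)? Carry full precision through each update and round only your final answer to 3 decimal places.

After 'absent': P(species X) = 0.35·0.5000 / (0.35·0.5000 + 0.45·0.5000) ≈ 0.4375
After 'present': P(species X) = 0.65·0.4375 / (0.65·0.4375 + 0.55·0.5625) ≈ 0.4789
After 'absent': P(species X) = 0.35·0.4789 / (0.35·0.4789 + 0.45·0.5211) ≈ 0.4169
After 'present': P(species X) = 0.65·0.4169 / (0.65·0.4169 + 0.55·0.5831) ≈ 0.4580
After 'present': P(species X) = 0.65·0.4580 / (0.65·0.4580 + 0.55·0.5420) ≈ 0.4996
After 'present': P(species X) = 0.65·0.4996 / (0.65·0.4996 + 0.55·0.5004) ≈ 0.5413

0.541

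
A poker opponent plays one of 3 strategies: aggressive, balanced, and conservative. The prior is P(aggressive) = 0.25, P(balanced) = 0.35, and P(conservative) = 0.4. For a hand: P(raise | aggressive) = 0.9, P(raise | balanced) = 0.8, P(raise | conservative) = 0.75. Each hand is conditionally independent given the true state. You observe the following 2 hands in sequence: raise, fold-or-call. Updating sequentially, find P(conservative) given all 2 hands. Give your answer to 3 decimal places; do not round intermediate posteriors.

Each posterior becomes the prior for the next update.
After 'raise': normaliser = 0.9·0.2500 + 0.8·0.3500 + 0.75·0.4000; P(aggressive) ≈ 0.2795, P(balanced) ≈ 0.3478, P(conservative) ≈ 0.3727
After 'fold-or-call': normaliser = 0.1·0.2795 + 0.2·0.3478 + 0.25·0.3727; P(aggressive) ≈ 0.1466, P(balanced) ≈ 0.3648, P(conservative) ≈ 0.4886

0.489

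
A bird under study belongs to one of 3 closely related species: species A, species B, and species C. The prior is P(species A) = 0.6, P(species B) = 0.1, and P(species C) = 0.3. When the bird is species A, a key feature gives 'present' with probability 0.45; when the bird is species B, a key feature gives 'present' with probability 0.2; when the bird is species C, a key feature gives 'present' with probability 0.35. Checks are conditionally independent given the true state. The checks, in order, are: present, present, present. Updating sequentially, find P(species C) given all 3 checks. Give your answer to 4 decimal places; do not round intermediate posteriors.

After 'present': normaliser = 0.45·0.6000 + 0.2·0.1000 + 0.35·0.3000; P(species A) ≈ 0.6835, P(species B) ≈ 0.0506, P(species C) ≈ 0.2658
After 'present': normaliser = 0.45·0.6835 + 0.2·0.0506 + 0.35·0.2658; P(species A) ≈ 0.7488, P(species B) ≈ 0.0247, P(species C) ≈ 0.2265
After 'present': normaliser = 0.45·0.7488 + 0.2·0.0247 + 0.35·0.2265; P(species A) ≈ 0.8001, P(species B) ≈ 0.0117, P(species C) ≈ 0.1882

0.1882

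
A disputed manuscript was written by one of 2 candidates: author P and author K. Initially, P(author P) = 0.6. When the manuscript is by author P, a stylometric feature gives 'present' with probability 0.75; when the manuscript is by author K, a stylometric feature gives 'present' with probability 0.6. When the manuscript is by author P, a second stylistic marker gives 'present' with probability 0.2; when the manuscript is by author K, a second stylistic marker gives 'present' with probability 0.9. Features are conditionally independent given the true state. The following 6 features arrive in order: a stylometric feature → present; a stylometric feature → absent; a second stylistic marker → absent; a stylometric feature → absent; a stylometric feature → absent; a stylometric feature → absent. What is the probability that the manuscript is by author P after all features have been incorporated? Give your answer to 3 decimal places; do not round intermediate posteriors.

0.696

After a stylometric feature='present': P(author P) = 0.75·0.6000 / (0.75·0.6000 + 0.6·0.4000) ≈ 0.6522
After a stylometric feature='absent': P(author P) = 0.25·0.6522 / (0.25·0.6522 + 0.4·0.3478) ≈ 0.5396
After a second stylistic marker='absent': P(author P) = 0.8·0.5396 / (0.8·0.5396 + 0.1·0.4604) ≈ 0.9036
After a stylometric feature='absent': P(author P) = 0.25·0.9036 / (0.25·0.9036 + 0.4·0.0964) ≈ 0.8542
After a stylometric feature='absent': P(author P) = 0.25·0.8542 / (0.25·0.8542 + 0.4·0.1458) ≈ 0.7855
After a stylometric feature='absent': P(author P) = 0.25·0.7855 / (0.25·0.7855 + 0.4·0.2145) ≈ 0.6959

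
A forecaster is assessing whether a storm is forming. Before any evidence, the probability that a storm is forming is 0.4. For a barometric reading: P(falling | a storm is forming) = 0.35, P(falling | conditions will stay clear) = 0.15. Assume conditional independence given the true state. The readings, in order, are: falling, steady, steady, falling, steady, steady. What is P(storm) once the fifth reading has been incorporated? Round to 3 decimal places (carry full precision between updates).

After 'falling': P(storm) = 0.35·0.4000 / (0.35·0.4000 + 0.15·0.6000) ≈ 0.6087
After 'steady': P(storm) = 0.65·0.6087 / (0.65·0.6087 + 0.85·0.3913) ≈ 0.5433
After 'steady': P(storm) = 0.65·0.5433 / (0.65·0.5433 + 0.85·0.4567) ≈ 0.4763
After 'falling': P(storm) = 0.35·0.4763 / (0.35·0.4763 + 0.15·0.5237) ≈ 0.6797
After 'steady': P(storm) = 0.65·0.6797 / (0.65·0.6797 + 0.85·0.3203) ≈ 0.6188

0.619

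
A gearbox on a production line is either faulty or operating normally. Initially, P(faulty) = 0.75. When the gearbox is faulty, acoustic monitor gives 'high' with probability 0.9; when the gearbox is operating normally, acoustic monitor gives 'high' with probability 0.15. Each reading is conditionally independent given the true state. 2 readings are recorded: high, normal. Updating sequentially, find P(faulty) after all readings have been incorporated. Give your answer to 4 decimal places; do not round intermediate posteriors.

After 'high': P(faulty) = 0.9·0.7500 / (0.9·0.7500 + 0.15·0.2500) ≈ 0.9474
After 'normal': P(faulty) = 0.1·0.9474 / (0.1·0.9474 + 0.85·0.0526) ≈ 0.6792

0.6792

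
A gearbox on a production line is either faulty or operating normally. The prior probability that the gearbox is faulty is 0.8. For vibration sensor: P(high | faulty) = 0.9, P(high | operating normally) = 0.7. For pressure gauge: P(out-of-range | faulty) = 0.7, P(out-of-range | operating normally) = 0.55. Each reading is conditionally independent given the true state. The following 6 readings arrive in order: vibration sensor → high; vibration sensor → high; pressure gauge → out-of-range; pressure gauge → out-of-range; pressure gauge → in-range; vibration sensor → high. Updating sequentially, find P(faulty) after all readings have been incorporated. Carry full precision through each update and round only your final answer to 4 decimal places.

Apply Bayes' rule sequentially, carrying P(faulty) forward.
After vibration sensor='high': P(faulty) = 0.9·0.8000 / (0.9·0.8000 + 0.7·0.2000) ≈ 0.8372
After vibration sensor='high': P(faulty) = 0.9·0.8372 / (0.9·0.8372 + 0.7·0.1628) ≈ 0.8686
After pressure gauge='out-of-range': P(faulty) = 0.7·0.8686 / (0.7·0.8686 + 0.55·0.1314) ≈ 0.8938
After pressure gauge='out-of-range': P(faulty) = 0.7·0.8938 / (0.7·0.8938 + 0.55·0.1062) ≈ 0.9146
After pressure gauge='in-range': P(faulty) = 0.3·0.9146 / (0.3·0.9146 + 0.45·0.0854) ≈ 0.8772
After vibration sensor='high': P(faulty) = 0.9·0.8772 / (0.9·0.8772 + 0.7·0.1228) ≈ 0.9018

0.9018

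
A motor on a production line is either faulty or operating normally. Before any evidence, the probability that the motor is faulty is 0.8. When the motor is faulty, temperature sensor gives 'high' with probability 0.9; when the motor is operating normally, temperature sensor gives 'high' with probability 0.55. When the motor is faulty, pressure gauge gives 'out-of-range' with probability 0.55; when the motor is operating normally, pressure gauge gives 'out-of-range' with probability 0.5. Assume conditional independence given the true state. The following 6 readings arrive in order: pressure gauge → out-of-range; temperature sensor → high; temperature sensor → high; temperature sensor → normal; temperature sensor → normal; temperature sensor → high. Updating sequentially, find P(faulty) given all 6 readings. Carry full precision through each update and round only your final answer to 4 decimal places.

After pressure gauge='out-of-range': P(faulty) = 0.55·0.8000 / (0.55·0.8000 + 0.5·0.2000) ≈ 0.8148
After temperature sensor='high': P(faulty) = 0.9·0.8148 / (0.9·0.8148 + 0.55·0.1852) ≈ 0.8780
After temperature sensor='high': P(faulty) = 0.9·0.8780 / (0.9·0.8780 + 0.55·0.1220) ≈ 0.9218
After temperature sensor='normal': P(faulty) = 0.1·0.9218 / (0.1·0.9218 + 0.45·0.0782) ≈ 0.7236
After temperature sensor='normal': P(faulty) = 0.1·0.7236 / (0.1·0.7236 + 0.45·0.2764) ≈ 0.3678
After temperature sensor='high': P(faulty) = 0.9·0.3678 / (0.9·0.3678 + 0.55·0.6322) ≈ 0.4877

0.4877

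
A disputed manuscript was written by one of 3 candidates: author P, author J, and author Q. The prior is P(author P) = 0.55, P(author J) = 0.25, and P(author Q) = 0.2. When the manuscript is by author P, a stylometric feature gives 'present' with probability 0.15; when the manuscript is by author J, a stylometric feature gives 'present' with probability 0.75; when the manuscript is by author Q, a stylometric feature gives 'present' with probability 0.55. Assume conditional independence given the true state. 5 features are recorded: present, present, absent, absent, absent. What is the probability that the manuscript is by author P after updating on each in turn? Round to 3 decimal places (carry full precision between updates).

0.496

After 'present': normaliser = 0.15·0.5500 + 0.75·0.2500 + 0.55·0.2000; P(author P) ≈ 0.2171, P(author J) ≈ 0.4934, P(author Q) ≈ 0.2895
After 'present': normaliser = 0.15·0.2171 + 0.75·0.4934 + 0.55·0.2895; P(author P) ≈ 0.0580, P(author J) ≈ 0.6587, P(author Q) ≈ 0.2834
After 'absent': normaliser = 0.85·0.0580 + 0.25·0.6587 + 0.45·0.2834; P(author P) ≈ 0.1443, P(author J) ≈ 0.4823, P(author Q) ≈ 0.3735
After 'absent': normaliser = 0.85·0.1443 + 0.25·0.4823 + 0.45·0.3735; P(author P) ≈ 0.2982, P(author J) ≈ 0.2932, P(author Q) ≈ 0.4086
After 'absent': normaliser = 0.85·0.2982 + 0.25·0.2932 + 0.45·0.4086; P(author P) ≈ 0.4964, P(author J) ≈ 0.1435, P(author Q) ≈ 0.3601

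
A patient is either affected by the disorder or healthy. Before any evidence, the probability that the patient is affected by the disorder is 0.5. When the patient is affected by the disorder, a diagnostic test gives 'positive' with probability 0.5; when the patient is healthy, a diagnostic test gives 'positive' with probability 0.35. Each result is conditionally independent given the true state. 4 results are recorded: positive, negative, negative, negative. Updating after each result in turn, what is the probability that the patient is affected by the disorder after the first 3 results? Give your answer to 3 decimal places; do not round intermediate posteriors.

Each posterior becomes the prior for the next update.
After 'positive': P(affected) = 0.5·0.5000 / (0.5·0.5000 + 0.35·0.5000) ≈ 0.5882
After 'negative': P(affected) = 0.5·0.5882 / (0.5·0.5882 + 0.65·0.4118) ≈ 0.5236
After 'negative': P(affected) = 0.5·0.5236 / (0.5·0.5236 + 0.65·0.4764) ≈ 0.4581

0.458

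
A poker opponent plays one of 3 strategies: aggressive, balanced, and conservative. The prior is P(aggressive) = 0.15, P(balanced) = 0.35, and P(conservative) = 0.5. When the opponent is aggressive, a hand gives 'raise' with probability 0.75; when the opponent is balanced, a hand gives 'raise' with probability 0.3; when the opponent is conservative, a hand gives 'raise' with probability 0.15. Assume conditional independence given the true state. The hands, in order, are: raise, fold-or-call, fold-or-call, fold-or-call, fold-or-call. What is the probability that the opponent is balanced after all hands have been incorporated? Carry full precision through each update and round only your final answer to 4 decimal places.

0.3890

After 'raise': normaliser = 0.75·0.1500 + 0.3·0.3500 + 0.15·0.5000; P(aggressive) ≈ 0.3846, P(balanced) ≈ 0.3590, P(conservative) ≈ 0.2564
After 'fold-or-call': normaliser = 0.25·0.3846 + 0.7·0.3590 + 0.85·0.2564; P(aggressive) ≈ 0.1701, P(balanced) ≈ 0.4444, P(conservative) ≈ 0.3855
After 'fold-or-call': normaliser = 0.25·0.1701 + 0.7·0.4444 + 0.85·0.3855; P(aggressive) ≈ 0.0624, P(balanced) ≈ 0.4566, P(conservative) ≈ 0.4809
After 'fold-or-call': normaliser = 0.25·0.0624 + 0.7·0.4566 + 0.85·0.4809; P(aggressive) ≈ 0.0210, P(balanced) ≈ 0.4296, P(conservative) ≈ 0.5494
After 'fold-or-call': normaliser = 0.25·0.0210 + 0.7·0.4296 + 0.85·0.5494; P(aggressive) ≈ 0.0068, P(balanced) ≈ 0.3890, P(conservative) ≈ 0.6042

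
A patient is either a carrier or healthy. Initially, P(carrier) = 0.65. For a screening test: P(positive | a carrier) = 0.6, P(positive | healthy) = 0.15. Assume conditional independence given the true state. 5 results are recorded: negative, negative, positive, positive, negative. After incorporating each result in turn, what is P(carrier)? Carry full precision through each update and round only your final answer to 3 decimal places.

0.756

After 'negative': P(carrier) = 0.4·0.6500 / (0.4·0.6500 + 0.85·0.3500) ≈ 0.4664
After 'negative': P(carrier) = 0.4·0.4664 / (0.4·0.4664 + 0.85·0.5336) ≈ 0.2914
After 'positive': P(carrier) = 0.6·0.2914 / (0.6·0.2914 + 0.15·0.7086) ≈ 0.6219
After 'positive': P(carrier) = 0.6·0.6219 / (0.6·0.6219 + 0.15·0.3781) ≈ 0.8681
After 'negative': P(carrier) = 0.4·0.8681 / (0.4·0.8681 + 0.85·0.1319) ≈ 0.7559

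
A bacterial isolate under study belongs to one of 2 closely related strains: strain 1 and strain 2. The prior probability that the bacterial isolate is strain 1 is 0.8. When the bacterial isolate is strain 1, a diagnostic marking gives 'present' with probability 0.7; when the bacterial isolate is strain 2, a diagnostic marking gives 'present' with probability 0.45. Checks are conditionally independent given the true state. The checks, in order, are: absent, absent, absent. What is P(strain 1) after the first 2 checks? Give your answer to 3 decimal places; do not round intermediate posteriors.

After 'absent': P(strain 1) = 0.3·0.8000 / (0.3·0.8000 + 0.55·0.2000) ≈ 0.6857
After 'absent': P(strain 1) = 0.3·0.6857 / (0.3·0.6857 + 0.55·0.3143) ≈ 0.5434

0.543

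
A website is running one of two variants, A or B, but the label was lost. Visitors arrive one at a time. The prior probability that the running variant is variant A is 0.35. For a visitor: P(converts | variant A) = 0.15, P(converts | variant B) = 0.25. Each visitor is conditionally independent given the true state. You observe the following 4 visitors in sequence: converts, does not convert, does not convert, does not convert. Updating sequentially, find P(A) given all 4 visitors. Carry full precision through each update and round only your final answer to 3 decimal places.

Apply Bayes' rule sequentially, carrying P(A) forward.
After 'converts': P(A) = 0.15·0.3500 / (0.15·0.3500 + 0.25·0.6500) ≈ 0.2442
After 'does not convert': P(A) = 0.85·0.2442 / (0.85·0.2442 + 0.75·0.7558) ≈ 0.2680
After 'does not convert': P(A) = 0.85·0.2680 / (0.85·0.2680 + 0.75·0.7320) ≈ 0.2933
After 'does not convert': P(A) = 0.85·0.2933 / (0.85·0.2933 + 0.75·0.7067) ≈ 0.3199

0.320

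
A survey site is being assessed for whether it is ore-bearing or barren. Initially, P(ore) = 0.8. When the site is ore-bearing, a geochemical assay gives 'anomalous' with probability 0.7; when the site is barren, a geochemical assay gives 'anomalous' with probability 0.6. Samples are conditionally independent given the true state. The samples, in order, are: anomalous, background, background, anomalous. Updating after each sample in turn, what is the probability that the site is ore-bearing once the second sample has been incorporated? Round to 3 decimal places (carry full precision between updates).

0.778

Apply Bayes' rule sequentially, carrying P(ore) forward.
After 'anomalous': P(ore) = 0.7·0.8000 / (0.7·0.8000 + 0.6·0.2000) ≈ 0.8235
After 'background': P(ore) = 0.3·0.8235 / (0.3·0.8235 + 0.4·0.1765) ≈ 0.7778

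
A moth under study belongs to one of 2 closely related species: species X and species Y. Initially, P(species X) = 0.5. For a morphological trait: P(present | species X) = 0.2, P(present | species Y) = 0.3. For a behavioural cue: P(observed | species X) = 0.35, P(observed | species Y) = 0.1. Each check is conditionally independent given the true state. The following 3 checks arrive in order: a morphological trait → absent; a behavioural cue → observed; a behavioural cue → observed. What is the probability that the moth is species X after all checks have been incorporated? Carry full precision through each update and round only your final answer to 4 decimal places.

0.9333

After a morphological trait='absent': P(species X) = 0.8·0.5000 / (0.8·0.5000 + 0.7·0.5000) ≈ 0.5333
After a behavioural cue='observed': P(species X) = 0.35·0.5333 / (0.35·0.5333 + 0.1·0.4667) ≈ 0.8000
After a behavioural cue='observed': P(species X) = 0.35·0.8000 / (0.35·0.8000 + 0.1·0.2000) ≈ 0.9333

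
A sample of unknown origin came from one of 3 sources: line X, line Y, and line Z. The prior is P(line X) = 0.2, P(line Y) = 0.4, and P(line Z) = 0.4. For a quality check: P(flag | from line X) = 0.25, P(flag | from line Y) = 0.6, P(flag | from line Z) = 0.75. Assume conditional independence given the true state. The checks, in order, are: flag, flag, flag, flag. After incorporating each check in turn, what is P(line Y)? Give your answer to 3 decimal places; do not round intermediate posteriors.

After 'flag': normaliser = 0.25·0.2000 + 0.6·0.4000 + 0.75·0.4000; P(line X) ≈ 0.0847, P(line Y) ≈ 0.4068, P(line Z) ≈ 0.5085
After 'flag': normaliser = 0.25·0.0847 + 0.6·0.4068 + 0.75·0.5085; P(line X) ≈ 0.0328, P(line Y) ≈ 0.3775, P(line Z) ≈ 0.5898
After 'flag': normaliser = 0.25·0.0328 + 0.6·0.3775 + 0.75·0.5898; P(line X) ≈ 0.0121, P(line Y) ≈ 0.3345, P(line Z) ≈ 0.6534
After 'flag': normaliser = 0.25·0.0121 + 0.6·0.3345 + 0.75·0.6534; P(line X) ≈ 0.0044, P(line Y) ≈ 0.2893, P(line Z) ≈ 0.7063

0.289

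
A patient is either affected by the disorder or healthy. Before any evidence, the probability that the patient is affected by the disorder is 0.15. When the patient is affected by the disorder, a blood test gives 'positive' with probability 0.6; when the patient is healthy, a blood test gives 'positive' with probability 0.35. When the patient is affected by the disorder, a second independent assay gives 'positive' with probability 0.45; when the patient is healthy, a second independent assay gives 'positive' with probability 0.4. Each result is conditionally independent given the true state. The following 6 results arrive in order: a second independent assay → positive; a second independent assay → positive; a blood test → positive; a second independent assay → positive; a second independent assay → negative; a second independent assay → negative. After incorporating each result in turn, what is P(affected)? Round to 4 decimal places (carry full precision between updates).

0.2658

After a second independent assay='positive': P(affected) = 0.45·0.1500 / (0.45·0.1500 + 0.4·0.8500) ≈ 0.1656
After a second independent assay='positive': P(affected) = 0.45·0.1656 / (0.45·0.1656 + 0.4·0.8344) ≈ 0.1826
After a blood test='positive': P(affected) = 0.6·0.1826 / (0.6·0.1826 + 0.35·0.8174) ≈ 0.2769
After a second independent assay='positive': P(affected) = 0.45·0.2769 / (0.45·0.2769 + 0.4·0.7231) ≈ 0.3011
After a second independent assay='negative': P(affected) = 0.55·0.3011 / (0.55·0.3011 + 0.6·0.6989) ≈ 0.2831
After a second independent assay='negative': P(affected) = 0.55·0.2831 / (0.55·0.2831 + 0.6·0.7169) ≈ 0.2658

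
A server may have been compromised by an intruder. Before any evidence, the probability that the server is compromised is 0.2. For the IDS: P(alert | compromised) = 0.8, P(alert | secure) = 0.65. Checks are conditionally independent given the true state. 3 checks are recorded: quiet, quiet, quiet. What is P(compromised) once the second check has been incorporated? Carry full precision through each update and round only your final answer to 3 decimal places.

After 'quiet': P(compromised) = 0.2·0.2000 / (0.2·0.2000 + 0.35·0.8000) ≈ 0.1250
After 'quiet': P(compromised) = 0.2·0.1250 / (0.2·0.1250 + 0.35·0.8750) ≈ 0.0755

0.075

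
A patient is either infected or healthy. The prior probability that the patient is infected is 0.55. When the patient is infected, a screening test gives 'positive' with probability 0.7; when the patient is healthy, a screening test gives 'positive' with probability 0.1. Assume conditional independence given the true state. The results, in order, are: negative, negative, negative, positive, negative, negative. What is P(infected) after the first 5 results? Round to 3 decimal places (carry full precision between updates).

Each posterior becomes the prior for the next update.
After 'negative': P(infected) = 0.3·0.5500 / (0.3·0.5500 + 0.9·0.4500) ≈ 0.2895
After 'negative': P(infected) = 0.3·0.2895 / (0.3·0.2895 + 0.9·0.7105) ≈ 0.1196
After 'negative': P(infected) = 0.3·0.1196 / (0.3·0.1196 + 0.9·0.8804) ≈ 0.0433
After 'positive': P(infected) = 0.7·0.0433 / (0.7·0.0433 + 0.1·0.9567) ≈ 0.2406
After 'negative': P(infected) = 0.3·0.2406 / (0.3·0.2406 + 0.9·0.7594) ≈ 0.0955

0.096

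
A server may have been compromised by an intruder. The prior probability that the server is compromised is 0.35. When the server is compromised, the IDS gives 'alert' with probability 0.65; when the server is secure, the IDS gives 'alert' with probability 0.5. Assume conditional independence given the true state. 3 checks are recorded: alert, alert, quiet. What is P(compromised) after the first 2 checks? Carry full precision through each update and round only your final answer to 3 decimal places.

0.476

After 'alert': P(compromised) = 0.65·0.3500 / (0.65·0.3500 + 0.5·0.6500) ≈ 0.4118
After 'alert': P(compromised) = 0.65·0.4118 / (0.65·0.4118 + 0.5·0.5882) ≈ 0.4764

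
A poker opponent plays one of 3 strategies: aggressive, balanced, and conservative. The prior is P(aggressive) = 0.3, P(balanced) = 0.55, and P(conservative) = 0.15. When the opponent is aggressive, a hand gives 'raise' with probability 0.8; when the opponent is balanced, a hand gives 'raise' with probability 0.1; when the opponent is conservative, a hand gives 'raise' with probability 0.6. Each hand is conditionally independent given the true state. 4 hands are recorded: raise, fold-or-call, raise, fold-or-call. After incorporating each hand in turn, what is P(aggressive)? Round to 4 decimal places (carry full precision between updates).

0.3697

After 'raise': normaliser = 0.8·0.3000 + 0.1·0.5500 + 0.6·0.1500; P(aggressive) ≈ 0.6234, P(balanced) ≈ 0.1429, P(conservative) ≈ 0.2338
After 'fold-or-call': normaliser = 0.2·0.6234 + 0.9·0.1429 + 0.4·0.2338; P(aggressive) ≈ 0.3596, P(balanced) ≈ 0.3708, P(conservative) ≈ 0.2697
After 'raise': normaliser = 0.8·0.3596 + 0.1·0.3708 + 0.6·0.2697; P(aggressive) ≈ 0.5912, P(balanced) ≈ 0.0762, P(conservative) ≈ 0.3326
After 'fold-or-call': normaliser = 0.2·0.5912 + 0.9·0.0762 + 0.4·0.3326; P(aggressive) ≈ 0.3697, P(balanced) ≈ 0.2144, P(conservative) ≈ 0.4159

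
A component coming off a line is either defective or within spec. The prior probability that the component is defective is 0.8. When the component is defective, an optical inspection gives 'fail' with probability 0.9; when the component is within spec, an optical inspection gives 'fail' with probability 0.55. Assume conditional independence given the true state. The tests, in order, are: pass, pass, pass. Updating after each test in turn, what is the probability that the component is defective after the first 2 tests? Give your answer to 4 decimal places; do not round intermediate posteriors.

Apply Bayes' rule sequentially, carrying P(defective) forward.
After 'pass': P(defective) = 0.1·0.8000 / (0.1·0.8000 + 0.45·0.2000) ≈ 0.4706
After 'pass': P(defective) = 0.1·0.4706 / (0.1·0.4706 + 0.45·0.5294) ≈ 0.1649

0.1649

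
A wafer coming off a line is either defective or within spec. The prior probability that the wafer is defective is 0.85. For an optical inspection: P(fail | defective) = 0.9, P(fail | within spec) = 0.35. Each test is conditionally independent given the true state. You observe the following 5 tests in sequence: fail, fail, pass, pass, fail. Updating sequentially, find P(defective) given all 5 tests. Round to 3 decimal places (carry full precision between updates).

0.695

Each posterior becomes the prior for the next update.
After 'fail': P(defective) = 0.9·0.8500 / (0.9·0.8500 + 0.35·0.1500) ≈ 0.9358
After 'fail': P(defective) = 0.9·0.9358 / (0.9·0.9358 + 0.35·0.0642) ≈ 0.9740
After 'pass': P(defective) = 0.1·0.9740 / (0.1·0.9740 + 0.65·0.0260) ≈ 0.8522
After 'pass': P(defective) = 0.1·0.8522 / (0.1·0.8522 + 0.65·0.1478) ≈ 0.4700
After 'fail': P(defective) = 0.9·0.4700 / (0.9·0.4700 + 0.35·0.5300) ≈ 0.6952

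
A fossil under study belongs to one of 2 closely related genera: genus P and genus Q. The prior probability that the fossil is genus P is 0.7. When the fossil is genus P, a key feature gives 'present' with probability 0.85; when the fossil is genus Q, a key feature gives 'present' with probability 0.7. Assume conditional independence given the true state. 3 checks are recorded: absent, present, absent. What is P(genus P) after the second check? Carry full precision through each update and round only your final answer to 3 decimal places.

0.586

After 'absent': P(genus P) = 0.15·0.7000 / (0.15·0.7000 + 0.3·0.3000) ≈ 0.5385
After 'present': P(genus P) = 0.85·0.5385 / (0.85·0.5385 + 0.7·0.4615) ≈ 0.5862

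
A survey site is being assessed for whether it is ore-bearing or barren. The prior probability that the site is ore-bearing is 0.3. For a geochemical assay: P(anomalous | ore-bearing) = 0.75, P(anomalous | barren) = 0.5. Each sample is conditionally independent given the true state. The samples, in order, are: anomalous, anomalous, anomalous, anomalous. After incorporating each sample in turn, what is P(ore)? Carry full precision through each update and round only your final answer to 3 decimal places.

After 'anomalous': P(ore) = 0.75·0.3000 / (0.75·0.3000 + 0.5·0.7000) ≈ 0.3913
After 'anomalous': P(ore) = 0.75·0.3913 / (0.75·0.3913 + 0.5·0.6087) ≈ 0.4909
After 'anomalous': P(ore) = 0.75·0.4909 / (0.75·0.4909 + 0.5·0.5091) ≈ 0.5912
After 'anomalous': P(ore) = 0.75·0.5912 / (0.75·0.5912 + 0.5·0.4088) ≈ 0.6845

0.685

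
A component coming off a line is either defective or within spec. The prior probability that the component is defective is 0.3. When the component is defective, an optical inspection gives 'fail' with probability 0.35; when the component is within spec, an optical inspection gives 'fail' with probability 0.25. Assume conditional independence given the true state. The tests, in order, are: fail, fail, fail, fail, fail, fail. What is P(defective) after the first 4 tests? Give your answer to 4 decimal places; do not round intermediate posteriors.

After 'fail': P(defective) = 0.35·0.3000 / (0.35·0.3000 + 0.25·0.7000) ≈ 0.3750
After 'fail': P(defective) = 0.35·0.3750 / (0.35·0.3750 + 0.25·0.6250) ≈ 0.4565
After 'fail': P(defective) = 0.35·0.4565 / (0.35·0.4565 + 0.25·0.5435) ≈ 0.5404
After 'fail': P(defective) = 0.35·0.5404 / (0.35·0.5404 + 0.25·0.4596) ≈ 0.6221

0.6221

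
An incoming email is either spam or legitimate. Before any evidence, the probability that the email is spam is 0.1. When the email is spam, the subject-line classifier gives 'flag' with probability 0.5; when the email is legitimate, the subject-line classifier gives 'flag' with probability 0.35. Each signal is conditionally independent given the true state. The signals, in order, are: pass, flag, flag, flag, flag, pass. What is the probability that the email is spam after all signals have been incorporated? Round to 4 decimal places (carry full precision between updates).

0.2150

Apply Bayes' rule sequentially, carrying P(spam) forward.
After 'pass': P(spam) = 0.5·0.1000 / (0.5·0.1000 + 0.65·0.9000) ≈ 0.0787
After 'flag': P(spam) = 0.5·0.0787 / (0.5·0.0787 + 0.35·0.9213) ≈ 0.1088
After 'flag': P(spam) = 0.5·0.1088 / (0.5·0.1088 + 0.35·0.8912) ≈ 0.1485
After 'flag': P(spam) = 0.5·0.1485 / (0.5·0.1485 + 0.35·0.8515) ≈ 0.1995
After 'flag': P(spam) = 0.5·0.1995 / (0.5·0.1995 + 0.35·0.8005) ≈ 0.2625
After 'pass': P(spam) = 0.5·0.2625 / (0.5·0.2625 + 0.65·0.7375) ≈ 0.2150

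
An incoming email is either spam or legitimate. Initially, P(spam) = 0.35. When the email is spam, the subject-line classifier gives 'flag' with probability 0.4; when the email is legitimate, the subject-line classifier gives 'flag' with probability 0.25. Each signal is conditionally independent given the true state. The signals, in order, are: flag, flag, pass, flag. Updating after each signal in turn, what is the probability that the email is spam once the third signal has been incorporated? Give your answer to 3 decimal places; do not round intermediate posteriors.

Apply Bayes' rule sequentially, carrying P(spam) forward.
After 'flag': P(spam) = 0.4·0.3500 / (0.4·0.3500 + 0.25·0.6500) ≈ 0.4628
After 'flag': P(spam) = 0.4·0.4628 / (0.4·0.4628 + 0.25·0.5372) ≈ 0.5796
After 'pass': P(spam) = 0.6·0.5796 / (0.6·0.5796 + 0.75·0.4204) ≈ 0.5244

0.524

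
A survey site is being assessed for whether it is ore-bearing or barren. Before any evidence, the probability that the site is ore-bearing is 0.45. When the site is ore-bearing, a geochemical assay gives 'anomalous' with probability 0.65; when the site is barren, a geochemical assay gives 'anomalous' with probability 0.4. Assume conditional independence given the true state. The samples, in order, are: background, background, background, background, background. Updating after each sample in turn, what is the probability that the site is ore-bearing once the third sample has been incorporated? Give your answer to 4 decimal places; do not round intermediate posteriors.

After 'background': P(ore) = 0.35·0.4500 / (0.35·0.4500 + 0.6·0.5500) ≈ 0.3231
After 'background': P(ore) = 0.35·0.3231 / (0.35·0.3231 + 0.6·0.6769) ≈ 0.2178
After 'background': P(ore) = 0.35·0.2178 / (0.35·0.2178 + 0.6·0.7822) ≈ 0.1397

0.1397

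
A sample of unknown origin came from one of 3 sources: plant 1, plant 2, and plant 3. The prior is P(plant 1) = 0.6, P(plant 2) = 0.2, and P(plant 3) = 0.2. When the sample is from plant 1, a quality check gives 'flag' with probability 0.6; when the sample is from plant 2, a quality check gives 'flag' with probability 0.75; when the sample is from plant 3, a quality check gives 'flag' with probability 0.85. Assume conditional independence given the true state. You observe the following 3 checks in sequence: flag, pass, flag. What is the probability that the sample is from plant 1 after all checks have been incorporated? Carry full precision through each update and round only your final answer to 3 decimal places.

After 'flag': normaliser = 0.6·0.6000 + 0.75·0.2000 + 0.85·0.2000; P(plant 1) ≈ 0.5294, P(plant 2) ≈ 0.2206, P(plant 3) ≈ 0.2500
After 'pass': normaliser = 0.4·0.5294 + 0.25·0.2206 + 0.15·0.2500; P(plant 1) ≈ 0.6957, P(plant 2) ≈ 0.1812, P(plant 3) ≈ 0.1232
After 'flag': normaliser = 0.6·0.6957 + 0.75·0.1812 + 0.85·0.1232; P(plant 1) ≈ 0.6344, P(plant 2) ≈ 0.2065, P(plant 3) ≈ 0.1591

0.634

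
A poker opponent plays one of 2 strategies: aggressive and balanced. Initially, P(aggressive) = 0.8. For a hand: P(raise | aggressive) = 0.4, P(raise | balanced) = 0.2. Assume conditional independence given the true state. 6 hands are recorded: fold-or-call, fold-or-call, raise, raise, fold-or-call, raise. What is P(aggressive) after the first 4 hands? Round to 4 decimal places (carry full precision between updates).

After 'fold-or-call': P(aggressive) = 0.6·0.8000 / (0.6·0.8000 + 0.8·0.2000) ≈ 0.7500
After 'fold-or-call': P(aggressive) = 0.6·0.7500 / (0.6·0.7500 + 0.8·0.2500) ≈ 0.6923
After 'raise': P(aggressive) = 0.4·0.6923 / (0.4·0.6923 + 0.2·0.3077) ≈ 0.8182
After 'raise': P(aggressive) = 0.4·0.8182 / (0.4·0.8182 + 0.2·0.1818) ≈ 0.9000

0.9000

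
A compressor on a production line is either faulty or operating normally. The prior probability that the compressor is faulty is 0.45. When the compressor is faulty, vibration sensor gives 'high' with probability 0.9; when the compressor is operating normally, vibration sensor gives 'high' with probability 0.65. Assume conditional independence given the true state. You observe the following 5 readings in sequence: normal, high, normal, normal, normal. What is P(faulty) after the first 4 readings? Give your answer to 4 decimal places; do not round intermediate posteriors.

After 'normal': P(faulty) = 0.1·0.4500 / (0.1·0.4500 + 0.35·0.5500) ≈ 0.1895
After 'high': P(faulty) = 0.9·0.1895 / (0.9·0.1895 + 0.65·0.8105) ≈ 0.2445
After 'normal': P(faulty) = 0.1·0.2445 / (0.1·0.2445 + 0.35·0.7555) ≈ 0.0847
After 'normal': P(faulty) = 0.1·0.0847 / (0.1·0.0847 + 0.35·0.9153) ≈ 0.0257

0.0257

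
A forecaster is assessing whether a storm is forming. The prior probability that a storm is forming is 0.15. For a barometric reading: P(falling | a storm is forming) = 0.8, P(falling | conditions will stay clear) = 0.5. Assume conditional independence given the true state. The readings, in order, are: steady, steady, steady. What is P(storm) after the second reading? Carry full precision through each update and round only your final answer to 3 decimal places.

Each posterior becomes the prior for the next update.
After 'steady': P(storm) = 0.2·0.1500 / (0.2·0.1500 + 0.5·0.8500) ≈ 0.0659
After 'steady': P(storm) = 0.2·0.0659 / (0.2·0.0659 + 0.5·0.9341) ≈ 0.0275

0.027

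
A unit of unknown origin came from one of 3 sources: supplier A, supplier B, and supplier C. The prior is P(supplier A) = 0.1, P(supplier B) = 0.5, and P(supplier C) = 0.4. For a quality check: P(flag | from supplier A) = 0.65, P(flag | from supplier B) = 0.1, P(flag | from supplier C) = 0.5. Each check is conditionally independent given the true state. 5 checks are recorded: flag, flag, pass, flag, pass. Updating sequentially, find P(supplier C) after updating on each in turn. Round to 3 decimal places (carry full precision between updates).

After 'flag': normaliser = 0.65·0.1000 + 0.1·0.5000 + 0.5·0.4000; P(supplier A) ≈ 0.2063, P(supplier B) ≈ 0.1587, P(supplier C) ≈ 0.6349
After 'flag': normaliser = 0.65·0.2063 + 0.1·0.1587 + 0.5·0.6349; P(supplier A) ≈ 0.2869, P(supplier B) ≈ 0.0340, P(supplier C) ≈ 0.6791
After 'pass': normaliser = 0.35·0.2869 + 0.9·0.0340 + 0.5·0.6791; P(supplier A) ≈ 0.2134, P(supplier B) ≈ 0.0649, P(supplier C) ≈ 0.7216
After 'flag': normaliser = 0.65·0.2134 + 0.1·0.0649 + 0.5·0.7216; P(supplier A) ≈ 0.2741, P(supplier B) ≈ 0.0128, P(supplier C) ≈ 0.7130
After 'pass': normaliser = 0.35·0.2741 + 0.9·0.0128 + 0.5·0.7130; P(supplier A) ≈ 0.2068, P(supplier B) ≈ 0.0249, P(supplier C) ≈ 0.7683

0.768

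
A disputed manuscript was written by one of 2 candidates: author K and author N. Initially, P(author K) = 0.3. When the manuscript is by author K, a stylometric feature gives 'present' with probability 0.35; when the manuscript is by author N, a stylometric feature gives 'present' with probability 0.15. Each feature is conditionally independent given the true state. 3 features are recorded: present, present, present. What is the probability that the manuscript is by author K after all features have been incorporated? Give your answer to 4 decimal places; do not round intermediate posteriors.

0.8448

Each posterior becomes the prior for the next update.
After 'present': P(author K) = 0.35·0.3000 / (0.35·0.3000 + 0.15·0.7000) ≈ 0.5000
After 'present': P(author K) = 0.35·0.5000 / (0.35·0.5000 + 0.15·0.5000) ≈ 0.7000
After 'present': P(author K) = 0.35·0.7000 / (0.35·0.7000 + 0.15·0.3000) ≈ 0.8448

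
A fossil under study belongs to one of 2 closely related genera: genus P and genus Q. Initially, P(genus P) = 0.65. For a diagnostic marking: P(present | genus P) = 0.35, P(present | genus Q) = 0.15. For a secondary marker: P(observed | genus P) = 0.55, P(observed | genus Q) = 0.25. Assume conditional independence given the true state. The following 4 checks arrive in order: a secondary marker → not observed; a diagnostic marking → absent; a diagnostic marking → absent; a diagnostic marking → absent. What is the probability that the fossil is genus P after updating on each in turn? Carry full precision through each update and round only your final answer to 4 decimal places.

Apply Bayes' rule sequentially, carrying P(genus P) forward.
After a secondary marker='not observed': P(genus P) = 0.45·0.6500 / (0.45·0.6500 + 0.75·0.3500) ≈ 0.5270
After a diagnostic marking='absent': P(genus P) = 0.65·0.5270 / (0.65·0.5270 + 0.85·0.4730) ≈ 0.4601
After a diagnostic marking='absent': P(genus P) = 0.65·0.4601 / (0.65·0.4601 + 0.85·0.5399) ≈ 0.3945
After a diagnostic marking='absent': P(genus P) = 0.65·0.3945 / (0.65·0.3945 + 0.85·0.6055) ≈ 0.3326

0.3326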